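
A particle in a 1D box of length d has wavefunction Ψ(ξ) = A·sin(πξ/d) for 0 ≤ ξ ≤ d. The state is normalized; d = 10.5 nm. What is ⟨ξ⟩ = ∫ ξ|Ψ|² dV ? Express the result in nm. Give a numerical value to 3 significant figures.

The expectation value is the |Ψ|²-weighted average of ξ: ∫ ξ|Ψ|² dξ.
Evaluating both integrals, ⟨ξ⟩ = d/2.
Putting d = 10.5 gives 5.250.

⟨ξ⟩ ≈ 5.25 nm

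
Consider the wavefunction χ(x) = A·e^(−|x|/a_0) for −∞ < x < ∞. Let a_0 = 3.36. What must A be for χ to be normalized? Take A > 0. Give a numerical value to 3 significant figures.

A ≈ 0.546

Normalization requires ∫|χ|² dx = 1, integrated from −∞ to ∞.
Carrying out the integral gives A² · a_0.
Setting this equal to 1 gives A² = 1/(a_0).
Substituting a_0 = 3.36 gives A² = 0.2976, so A = 0.5455.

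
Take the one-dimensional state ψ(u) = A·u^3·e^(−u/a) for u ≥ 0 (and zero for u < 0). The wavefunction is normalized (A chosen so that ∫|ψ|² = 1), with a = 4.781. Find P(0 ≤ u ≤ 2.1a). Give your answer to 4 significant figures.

P = ∫_{0}^{2.1a} |ψ(u)|² du.
With A² fixed by ∫|ψ|² = 1, i.e. A² = (45·a^7/8)^(−1), substitute and integrate.
Substituting t = u/a, A² and the length scale cancel in the ratio: P = ∫_{0}^{2.1} t^6·e^(-2·t) dt / ∫_{0}^{∞} t^6·e^(-2·t) dt.
Using ∫ t^6·e^(-2·t) dt = -(4·t^6 + 12·t^5 + 30·t^4 + 60·t^3 + 90·t^2 + 90·t + 45)·e^(-2·t)/8, the numerator is ≈ 0.745515 and the denominator is 45/8.
Evaluating gives P = 0.13254.

P ≈ 0.1325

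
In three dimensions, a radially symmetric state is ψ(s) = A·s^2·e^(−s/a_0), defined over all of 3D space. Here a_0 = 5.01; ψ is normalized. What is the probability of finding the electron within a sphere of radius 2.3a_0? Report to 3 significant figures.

With dV = 4πs²ds, the probability is ∫|ψ|² dV over s ≤ 2.3a_0.
A² is fixed by ∫₀^∞ 4πs²|ψ|² ds = 1, i.e. A² = (45·π·a_0^7/2)^(−1).
In terms of u = s/a_0 (A², 4π and the length scale all cancel between numerator and denominator), P = [∫_{0}^{2.3} u^6·e^(-2·u) du] / [∫_{0}^{∞} u^6·e^(-2·u) du].
An antiderivative of u^6·e^(-2·u) is -(4·u^6 + 12·u^5 + 30·u^4 + 60·u^3 + 90·u^2 + 90·u + 45)·e^(-2·u)/8; evaluating from 0 to 2.3 gives ≈ 1.0236, while the full integral is 45/8.
The region integral divided by the full integral gives P = 0.1820.

P ≈ 0.182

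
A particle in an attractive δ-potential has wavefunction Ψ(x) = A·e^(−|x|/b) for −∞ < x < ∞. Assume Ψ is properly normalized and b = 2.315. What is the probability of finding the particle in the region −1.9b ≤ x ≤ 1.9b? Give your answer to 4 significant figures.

P ≈ 0.9776

|Ψ|² is the probability density, so P = ∫_{−1.9b}^{1.9b} |Ψ|² dx.
Since A² = 1/(b), this is the region integral divided by the full normalization integral.
By symmetry take twice the x ≥ 0 contribution in numerator and denominator; the 2's cancel. Let u = x/b; then A² and the length scale cancel, so P = ∫_{0}^{1.9} e^(-2·u) du ÷ ∫_{0}^{∞} e^(-2·u) du.
Using ∫ e^(-2·u) du = -e^(-2·u)/2, the numerator is 1/2 - e^(-19/5)/2 and the denominator is 1/2.
The result is P = 0.97763.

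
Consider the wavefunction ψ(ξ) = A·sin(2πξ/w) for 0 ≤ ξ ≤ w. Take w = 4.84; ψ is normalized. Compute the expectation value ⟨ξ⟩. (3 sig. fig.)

⟨ξ⟩ ≈ 2.42

⟨ξ⟩ = ∫ ξ |ψ|² dξ over the full domain.
Evaluating both integrals, ⟨ξ⟩ = w/2.
Putting w = 4.84 gives 2.420.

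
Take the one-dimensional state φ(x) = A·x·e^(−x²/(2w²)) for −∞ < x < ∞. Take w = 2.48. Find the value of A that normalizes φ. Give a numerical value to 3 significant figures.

A ≈ 0.272

Require ∫ |φ|² dx = 1 over the whole domain.
Differentiating ∫e^(−αx²) dx = √(π/α) under α to get the higher moments, the integral (without the A² prefactor) comes out to √(π)·w^3/2.
Plugging in w = 2.48 yields A = 0.2720.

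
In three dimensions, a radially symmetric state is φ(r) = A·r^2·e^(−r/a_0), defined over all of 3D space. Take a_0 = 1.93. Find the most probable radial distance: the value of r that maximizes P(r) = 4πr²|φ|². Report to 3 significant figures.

Set d/dr [P(r) = 4πr²|φ|²] = 0 and solve for r > 0.
Solving yields r = 3·a_0.
With a_0 = 1.93, the most probable radial distance is 5.790.

r ≈ 5.79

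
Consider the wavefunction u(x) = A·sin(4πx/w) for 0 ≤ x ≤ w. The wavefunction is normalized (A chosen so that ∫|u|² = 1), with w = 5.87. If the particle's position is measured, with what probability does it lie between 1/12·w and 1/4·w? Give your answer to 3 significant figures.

P = ∫_{1/12·w}^{1/4·w} |u(x)|² dx.
Since A² = 1/(w/2), this is the region integral divided by the full normalization integral.
Substituting t = x/w, A² and the length scale cancel in the ratio: P = ∫_{1/12}^{1/4} sin(4·π·t)^2 dt / ∫_{0}^{1} sin(4·π·t)^2 dt.
Using ∫ sin(4·π·t)^2 dt = t/2 - sin(4·π·t)·cos(4·π·t)/(8·π), the numerator is √(3)/(32·π) + 1/12 and the denominator is 1/2.
This works out to P = (√(3)/16 + π/6)/π.

P ≈ 0.201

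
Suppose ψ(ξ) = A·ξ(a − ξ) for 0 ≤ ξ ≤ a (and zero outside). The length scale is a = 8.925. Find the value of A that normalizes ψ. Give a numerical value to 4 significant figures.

We need A² ∫|f|² dξ = 1, taking the integral from 0 to a.
Expanding the polynomial and integrating term by term, ∫|ψ|² dξ = A²·(a^5/30).
Hence A² = 1/[a^5/30].
Substituting a = 8.925 gives A² = 0.00052976, so A = 0.023017.

A ≈ 0.02302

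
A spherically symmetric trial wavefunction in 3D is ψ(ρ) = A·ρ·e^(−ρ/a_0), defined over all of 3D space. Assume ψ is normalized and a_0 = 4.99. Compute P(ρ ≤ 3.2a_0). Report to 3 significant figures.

P ≈ 0.765

With dV = 4πρ²dρ, the probability is ∫|ψ|² dV over ρ ≤ 3.2a_0.
The full normalization integral is A²·[3·π·a_0^5] = 1, fixing A².
In terms of u = ρ/a_0 (A², 4π and the length scale all cancel between numerator and denominator), P = [∫_{0}^{3.2} u^4·e^(-2·u) du] / [∫_{0}^{∞} u^4·e^(-2·u) du].
Using ∫ u^4·e^(-2·u) du = -(u^4/2 + u^3 + 3·u^2/2 + 3·u/2 + 3/4)·e^(-2·u), the numerator is ≈ 0.57370 and the denominator is 3/4.
This evaluates to P = 0.7649.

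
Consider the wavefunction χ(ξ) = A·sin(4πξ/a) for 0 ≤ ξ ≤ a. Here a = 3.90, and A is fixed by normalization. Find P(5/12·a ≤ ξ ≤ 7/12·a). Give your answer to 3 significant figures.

P ≈ 0.0978

P = ∫_{5/12·a}^{7/12·a} |χ(ξ)|² dξ.
Since A² = 1/(a/2), this is the region integral divided by the full normalization integral.
Let u = ξ/a; then A² and the length scale cancel, so P = ∫_{5/12}^{7/12} sin(4·π·u)^2 du ÷ ∫_{0}^{1} sin(4·π·u)^2 du.
Using ∫ sin(4·π·u)^2 du = u/2 - sin(4·π·u)·cos(4·π·u)/(8·π), the numerator is -√(3)/(16·π) + 1/12 and the denominator is 1/2.
Evaluating gives P = (-√(3)/8 + π/6)/π.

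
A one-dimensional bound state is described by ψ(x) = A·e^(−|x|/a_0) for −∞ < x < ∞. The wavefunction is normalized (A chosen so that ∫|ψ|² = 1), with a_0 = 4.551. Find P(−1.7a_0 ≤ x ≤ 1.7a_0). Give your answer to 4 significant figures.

|ψ|² is the probability density, so P = ∫_{−1.7a_0}^{1.7a_0} |ψ|² dx.
The normalization integral ∫|ψ|²dx over the whole domain equals a_0·A², and A² cancels in the ratio.
Both integrals are even about x = 0, so only the x ≥ 0 halves are needed (the factors of 2 cancel). In terms of u = x/a_0 (A² and the length scale cancel between numerator and denominator), P = [∫_{0}^{1.7} e^(-2·u) du] / [∫_{0}^{∞} e^(-2·u) du].
Using ∫ e^(-2·u) du = -e^(-2·u)/2, the numerator is 1/2 - e^(-17/5)/2 and the denominator is 1/2.
This works out to P = 0.96663.

P ≈ 0.9666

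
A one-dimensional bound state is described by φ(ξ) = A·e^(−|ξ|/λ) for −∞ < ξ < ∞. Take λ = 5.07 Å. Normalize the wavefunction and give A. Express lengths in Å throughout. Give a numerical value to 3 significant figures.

Require ∫ |φ|² dξ = 1 over the whole domain.
The integral (without the A² prefactor) comes out to λ.
Hence A² = 1/[λ].
Plugging in λ = 5.07 yields A = 0.4441.

A ≈ 0.444 Å^(-1/2)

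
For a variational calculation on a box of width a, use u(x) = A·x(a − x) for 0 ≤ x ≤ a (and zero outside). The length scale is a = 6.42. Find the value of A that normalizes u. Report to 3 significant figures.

The normalization condition is ∫|u|² dx = 1 from 0 to a.
Expanding the polynomial and integrating term by term, ∫|u|² dx = A²·(a^5/30).
Setting this equal to 1 gives A² = 1/(a^5/30).
Plugging in a = 6.42 yields A = 0.05245.

A ≈ 0.0524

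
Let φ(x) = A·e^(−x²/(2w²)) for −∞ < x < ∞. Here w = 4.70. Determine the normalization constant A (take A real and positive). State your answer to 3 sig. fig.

A ≈ 0.346

Require ∫ |φ|² dx = 1 over the whole domain.
With ∫_{−∞}^{∞} x^(2m) e^(−αx²) dx = (2m−1)!!·√π / (2^m α^(m+1/2)), with φ = A·e^(−x²/(2w²)), the integral evaluates to A²·[√(π)·w].
So A² = (√(π)·w)^(−1).
With w = 4.70: A² = 0.1200 and A = 0.3465.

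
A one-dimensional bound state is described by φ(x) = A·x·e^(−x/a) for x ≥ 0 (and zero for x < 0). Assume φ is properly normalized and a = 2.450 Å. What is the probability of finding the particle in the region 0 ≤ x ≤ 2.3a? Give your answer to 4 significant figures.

P = ∫_{0}^{2.3a} |φ(x)|² dx.
Since A² = 1/(a^3/4), this is the region integral divided by the full normalization integral.
In terms of u = x/a (A² and the length scale cancel between numerator and denominator), P = [∫_{0}^{2.3} u^2·e^(-2·u) du] / [∫_{0}^{∞} u^2·e^(-2·u) du].
An antiderivative of u^2·e^(-2·u) is -(2·u^2 + 2·u + 1)·e^(-2·u)/4; evaluating from 0 to 2.3 gives 1/4 - 809·e^(-23/5)/200, while the full integral is 1/4.
Evaluating gives P = 0.83736.

P ≈ 0.8374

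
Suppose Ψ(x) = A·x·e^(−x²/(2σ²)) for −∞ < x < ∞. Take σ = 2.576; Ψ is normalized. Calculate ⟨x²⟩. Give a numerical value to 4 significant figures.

The expectation value is the |Ψ|²-weighted average of x^2: ∫ x^2|Ψ|² dx.
The ratio of the moment integral to the normalization integral gives ⟨x²⟩ = 3·σ^2/2.
Putting σ = 2.576 gives 9.9537.

⟨x^2⟩ ≈ 9.954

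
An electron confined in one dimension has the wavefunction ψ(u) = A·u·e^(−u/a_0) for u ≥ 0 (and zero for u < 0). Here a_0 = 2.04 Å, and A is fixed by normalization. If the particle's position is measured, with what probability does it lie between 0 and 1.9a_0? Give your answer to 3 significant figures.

P ≈ 0.731

|ψ|² is the probability density, so P = ∫_{0}^{1.9a_0} |ψ|² du.
The normalization integral ∫|ψ|²du over the whole domain equals a_0^3/4·A², and A² cancels in the ratio.
Substituting t = u/a_0, A² and the length scale cancel in the ratio: P = ∫_{0}^{1.9} t^2·e^(-2·t) dt / ∫_{0}^{∞} t^2·e^(-2·t) dt.
With ∫ t^2·e^(-2·t) dt = -(2·t^2 + 2·t + 1)·e^(-2·t)/4 + C, the region integral is 1/4 - 601·e^(-19/5)/200 and the full one is 1/4.
Evaluating gives P = 0.7311.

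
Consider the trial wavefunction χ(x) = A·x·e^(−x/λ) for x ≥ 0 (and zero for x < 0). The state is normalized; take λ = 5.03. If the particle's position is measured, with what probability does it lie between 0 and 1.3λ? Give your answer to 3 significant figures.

P ≈ 0.482

P = ∫_{0}^{1.3λ} |χ(x)|² dx.
With A² fixed by ∫|χ|² = 1, i.e. A² = (λ^3/4)^(−1), substitute and integrate.
Substituting u = x/λ, A² and the length scale cancel in the ratio: P = ∫_{0}^{1.3} u^2·e^(-2·u) du / ∫_{0}^{∞} u^2·e^(-2·u) du.
Using ∫ u^2·e^(-2·u) du = -(2·u^2 + 2·u + 1)·e^(-2·u)/4, the numerator is 1/4 - 349·e^(-13/5)/200 and the denominator is 1/4.
The result is P = 0.4816.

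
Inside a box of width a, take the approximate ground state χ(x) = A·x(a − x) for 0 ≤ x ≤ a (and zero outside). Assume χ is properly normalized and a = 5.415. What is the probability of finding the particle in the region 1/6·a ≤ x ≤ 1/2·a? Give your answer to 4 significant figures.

P = ∫_{1/6·a}^{1/2·a} |χ(x)|² dx.
Since A² = 1/(a^5/30), this is the region integral divided by the full normalization integral.
Let u = x/a; then A² and the length scale cancel, so P = ∫_{1/6}^{1/2} u^2·(1 - u)^2 du ÷ ∫_{0}^{1} u^2·(1 - u)^2 du.
Using ∫ u^2·(1 - u)^2 du = u^3·(6·u^2 - 15·u + 10)/30, the numerator is ≈ 0.0154835 and the denominator is 1/30.
Taking the ratio, P = 301/648.

P ≈ 0.4645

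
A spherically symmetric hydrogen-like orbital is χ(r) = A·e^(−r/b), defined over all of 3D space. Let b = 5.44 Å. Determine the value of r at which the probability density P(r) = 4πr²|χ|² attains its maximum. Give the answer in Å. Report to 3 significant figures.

Differentiate P(r) = 4πr²|χ|² with respect to r and set to zero.
This gives r = b.
With b = 5.44, the most probable radial distance is 5.440 Å.

r ≈ 5.44 Å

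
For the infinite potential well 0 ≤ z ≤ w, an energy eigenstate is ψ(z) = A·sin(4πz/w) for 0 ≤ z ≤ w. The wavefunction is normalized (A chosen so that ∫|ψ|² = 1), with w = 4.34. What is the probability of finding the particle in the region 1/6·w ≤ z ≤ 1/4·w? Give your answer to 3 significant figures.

The probability is P = ∫ |ψ|² dz over [1/6·w, 1/4·w].
The normalization integral ∫|ψ|²dz over the whole domain equals w/2·A², and A² cancels in the ratio.
Let u = z/w; then A² and the length scale cancel, so P = ∫_{1/6}^{1/4} sin(4·π·u)^2 du ÷ ∫_{0}^{1} sin(4·π·u)^2 du.
An antiderivative of sin(4·π·u)^2 is u/2 - sin(4·π·u)·cos(4·π·u)/(8·π); evaluating from 1/6 to 1/4 gives -√(3)/(32·π) + 1/24, while the full integral is 1/2.
This works out to P = (-√(3)/16 + π/12)/π.

P ≈ 0.0489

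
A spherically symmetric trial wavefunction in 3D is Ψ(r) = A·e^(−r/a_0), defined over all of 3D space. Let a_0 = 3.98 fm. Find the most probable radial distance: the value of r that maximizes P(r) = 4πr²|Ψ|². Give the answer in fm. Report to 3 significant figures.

r ≈ 3.98 fm

Set d/dr [P(r) = 4πr²|Ψ|²] = 0 and solve for r > 0.
This gives r = a_0.
With a_0 = 3.98, the most probable radial distance is 3.980 fm.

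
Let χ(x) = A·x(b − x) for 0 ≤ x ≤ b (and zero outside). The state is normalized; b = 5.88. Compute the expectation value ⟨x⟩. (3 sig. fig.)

By definition ⟨x⟩ = ∫ x |χ(x)|² dx.
Expanding the polynomial and integrating term by term, since the A² factors cancel between numerator and denominator, ⟨x⟩ = b/2.
With b = 5.88, ⟨x⟩ = 2.940.

⟨x⟩ ≈ 2.94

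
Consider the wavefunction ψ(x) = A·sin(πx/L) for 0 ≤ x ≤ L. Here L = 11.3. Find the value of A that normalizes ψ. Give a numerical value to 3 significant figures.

A ≈ 0.421

We need A² ∫|f|² dx = 1, taking the integral from 0 to L.
The integral (without the A² prefactor) comes out to L/2.
Hence A² = 1/[L/2].
Substituting L = 11.3 gives A² = 0.1770, so A = 0.4207.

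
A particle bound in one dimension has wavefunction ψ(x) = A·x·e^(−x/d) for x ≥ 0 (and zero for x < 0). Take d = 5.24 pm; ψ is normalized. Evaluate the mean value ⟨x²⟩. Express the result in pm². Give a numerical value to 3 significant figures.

The expectation value is the |ψ|²-weighted average of x^2: ∫ x^2|ψ|² dx.
Recall ∫₀^∞ x^m e^(−x/β) dx = m!·β^(m+1), the ratio of the moment integral to the normalization integral gives ⟨x²⟩ = 3·d^2.
With d = 5.24, ⟨x^2⟩ = 82.37.

⟨x^2⟩ ≈ 82.4 pm^2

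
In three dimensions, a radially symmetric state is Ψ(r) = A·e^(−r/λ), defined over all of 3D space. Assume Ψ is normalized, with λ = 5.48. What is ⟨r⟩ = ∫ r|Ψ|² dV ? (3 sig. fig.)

⟨r⟩ ≈ 8.22

⟨r⟩ = ∫ r |Ψ|² 4πr² dr over the full domain.
Using ∫₀^∞ rⁿ e^(−αr) dr = n!/αⁿ⁺¹, the ratio of the moment integral to the normalization integral gives ⟨r⟩ = 3·λ/2.
Putting λ = 5.48 gives 8.220.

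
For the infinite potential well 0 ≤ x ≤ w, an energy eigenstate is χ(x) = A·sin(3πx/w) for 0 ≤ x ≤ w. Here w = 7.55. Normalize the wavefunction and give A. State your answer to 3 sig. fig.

A ≈ 0.515

Require ∫ |χ|² dx = 1 over the whole domain.
Using sin²θ = (1 − cos 2θ)/2, carrying out the integral gives A² · w/2.
Hence A² = 1/[w/2].
Substituting w = 7.55 gives A² = 0.2649, so A = 0.5147.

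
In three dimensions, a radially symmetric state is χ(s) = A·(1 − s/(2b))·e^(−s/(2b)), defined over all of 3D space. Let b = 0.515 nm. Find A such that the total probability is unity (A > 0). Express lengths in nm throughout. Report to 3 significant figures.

A ≈ 0.540 nm^(-3/2)

We need A² ∫|f|² 4πs² ds = 1, taking the integral from 0 to ∞.
(Spherical symmetry: dV = 4πs² ds.)
With ∫₀^∞ s^4 e^(−αs) ds = 4!/α^5, with χ = A·(1 − s/(2b))·e^(−s/(2b)), the integral evaluates to A²·[8·π·b^3].
Plugging in b = 0.515 yields A = 0.5397.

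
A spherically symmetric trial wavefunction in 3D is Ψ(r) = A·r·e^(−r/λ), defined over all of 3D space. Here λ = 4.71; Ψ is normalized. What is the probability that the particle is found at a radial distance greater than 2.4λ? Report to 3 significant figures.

P ≈ 0.476

P = ∫ |Ψ|² 4πr² dr over r > 2.4λ.
A² is fixed by ∫₀^∞ 4πr²|Ψ|² dr = 1, i.e. A² = (3·π·λ^5)^(−1).
Substituting u = r/λ, A², 4π and the length scale all cancel in the ratio: P = ∫_{2.4}^{∞} u^4·e^(-2·u) du / ∫_{0}^{∞} u^4·e^(-2·u) du.
An antiderivative of u^4·e^(-2·u) is -(u^4/2 + u^3 + 3·u^2/2 + 3·u/2 + 3/4)·e^(-2·u); evaluating from 2.4 to ∞ gives ≈ 0.35719, while the full integral is 3/4.
The region integral divided by the full integral gives P = 0.4763.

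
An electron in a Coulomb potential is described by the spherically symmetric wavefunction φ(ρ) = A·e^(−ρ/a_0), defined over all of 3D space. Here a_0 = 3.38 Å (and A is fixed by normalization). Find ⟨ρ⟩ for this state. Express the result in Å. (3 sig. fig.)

⟨ρ⟩ = ∫ ρ |φ|² 4πρ² dρ over the full domain.
Recall ∫₀^∞ ρ^m e^(−ρ/β) dρ = m!·β^(m+1), evaluating both integrals, ⟨ρ⟩ = 3·a_0/2.
With a_0 = 3.38, ⟨ρ⟩ = 5.070.

⟨ρ⟩ ≈ 5.07 Å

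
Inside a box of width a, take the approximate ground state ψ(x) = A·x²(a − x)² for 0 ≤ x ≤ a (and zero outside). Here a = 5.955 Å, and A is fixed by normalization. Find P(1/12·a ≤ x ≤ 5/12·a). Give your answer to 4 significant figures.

P ≈ 0.3019

P = ∫_{1/12·a}^{5/12·a} |ψ(x)|² dx.
With A² fixed by ∫|ψ|² = 1, i.e. A² = (a^9/630)^(−1), substitute and integrate.
Substituting u = x/a, A² and the length scale cancel in the ratio: P = ∫_{1/12}^{5/12} u^4·(1 - u)^4 du / ∫_{0}^{1} u^4·(1 - u)^4 du.
With ∫ u^4·(1 - u)^4 du = u^5·(70·u^4 - 315·u^3 + 540·u^2 - 420·u + 126)/630 + C, the region integral is ≈ 0.000479286 and the full one is 1/630.
Taking the ratio, P = 0.30195.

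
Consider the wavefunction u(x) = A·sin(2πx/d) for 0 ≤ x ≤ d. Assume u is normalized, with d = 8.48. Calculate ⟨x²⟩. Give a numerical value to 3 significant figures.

⟨x^2⟩ ≈ 23.1

⟨x²⟩ = ∫ x^2 |u|² dx over the full domain.
Evaluating both integrals, ⟨x²⟩ = -d^2/(8·π^2) + d^2/3.
With d = 8.48, ⟨x^2⟩ = 23.06.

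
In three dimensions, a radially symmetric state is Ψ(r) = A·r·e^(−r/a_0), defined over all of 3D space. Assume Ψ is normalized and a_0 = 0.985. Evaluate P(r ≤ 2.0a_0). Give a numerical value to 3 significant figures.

P ≈ 0.371

Integrate the radial probability density 4πr²|Ψ|² over r ≤ 2.0a_0.
A² is fixed by ∫₀^∞ 4πr²|Ψ|² dr = 1, i.e. A² = (3·π·a_0^5)^(−1).
Let u = r/a_0; then A², 4π and the length scale all cancel, so P = ∫_{0}^{2.0} u^4·e^(-2·u) du ÷ ∫_{0}^{∞} u^4·e^(-2·u) du.
With ∫ u^4·e^(-2·u) du = -(u^4/2 + u^3 + 3·u^2/2 + 3·u/2 + 3/4)·e^(-2·u) + C, the region integral is 3/4 - 103·e^(-4)/4 and the full one is 3/4.
This evaluates to P = 0.3712.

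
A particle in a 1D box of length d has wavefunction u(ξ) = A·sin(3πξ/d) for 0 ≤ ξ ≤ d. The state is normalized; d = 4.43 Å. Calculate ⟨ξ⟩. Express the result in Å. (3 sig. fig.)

By definition ⟨ξ⟩ = ∫ ξ |u(ξ)|² dξ.
Since the A² factors cancel between numerator and denominator, ⟨ξ⟩ = d/2.
Putting d = 4.43 gives 2.215.

⟨ξ⟩ ≈ 2.22 Å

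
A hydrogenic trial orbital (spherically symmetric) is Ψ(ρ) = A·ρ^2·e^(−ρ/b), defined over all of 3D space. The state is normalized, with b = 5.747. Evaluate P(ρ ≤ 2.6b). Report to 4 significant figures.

With dV = 4πρ²dρ, the probability is ∫|Ψ|² dV over ρ ≤ 2.6b.
The full normalization integral is A²·[45·π·b^7/2] = 1, fixing A².
Let u = ρ/b; then A², 4π and the length scale all cancel, so P = ∫_{0}^{2.6} u^6·e^(-2·u) du ÷ ∫_{0}^{∞} u^6·e^(-2·u) du.
An antiderivative of u^6·e^(-2·u) is -(4·u^6 + 12·u^5 + 30·u^4 + 60·u^3 + 90·u^2 + 90·u + 45)·e^(-2·u)/8; evaluating from 0 to 2.6 gives ≈ 1.50529, while the full integral is 45/8.
Taking the ratio yields P = 0.26761.

P ≈ 0.2676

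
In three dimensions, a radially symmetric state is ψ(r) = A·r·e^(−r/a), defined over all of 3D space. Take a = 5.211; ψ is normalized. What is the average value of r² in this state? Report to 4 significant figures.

⟨r²⟩ = ∫ r^2 |ψ|² 4πr² dr over the full domain.
Since the A² factors cancel between numerator and denominator, ⟨r²⟩ = 15·a^2/2.
Putting a = 5.211 gives 203.66.

⟨r^2⟩ ≈ 203.7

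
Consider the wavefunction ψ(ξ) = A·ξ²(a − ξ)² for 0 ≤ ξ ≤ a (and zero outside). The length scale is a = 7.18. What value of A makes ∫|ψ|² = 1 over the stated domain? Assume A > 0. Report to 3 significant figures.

Require ∫ |ψ|² dξ = 1 over the whole domain.
Expanding the polynomial and integrating term by term, carrying out the integral gives A² · a^9/630.
Substituting a = 7.18 gives A² = 0.00001242, so A = 0.003525.

A ≈ 0.00352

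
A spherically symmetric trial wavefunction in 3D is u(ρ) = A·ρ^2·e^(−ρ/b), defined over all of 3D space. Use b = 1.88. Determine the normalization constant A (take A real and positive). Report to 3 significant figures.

The normalization condition is ∫|u|² 4πρ² dρ = 1 from 0 to ∞.
Using ∫₀^∞ ρⁿ e^(−αρ) dρ = n!/αⁿ⁺¹, carrying out the integral gives A² · 45·π·b^7/2.
So A² = (45·π·b^7/2)^(−1).
With b = 1.88: A² = 0.0001704 and A = 0.01306.

A ≈ 0.0131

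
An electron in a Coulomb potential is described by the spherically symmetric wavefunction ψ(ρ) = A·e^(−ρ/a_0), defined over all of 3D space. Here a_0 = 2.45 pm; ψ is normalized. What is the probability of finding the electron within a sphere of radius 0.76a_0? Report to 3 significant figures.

P ≈ 0.196

Integrate the radial probability density 4πρ²|ψ|² over ρ ≤ 0.76a_0.
The full normalization integral is A²·[π·a_0^3] = 1, fixing A².
Substituting u = ρ/a_0, A², 4π and the length scale all cancel in the ratio: P = ∫_{0}^{0.76} u^2·e^(-2·u) du / ∫_{0}^{∞} u^2·e^(-2·u) du.
An antiderivative of u^2·e^(-2·u) is -(2·u^2 + 2·u + 1)·e^(-2·u)/4; evaluating from 0 to 0.76 gives 1/4 - 2297·e^(-38/25)/2500, while the full integral is 1/4.
This evaluates to P = 0.1962.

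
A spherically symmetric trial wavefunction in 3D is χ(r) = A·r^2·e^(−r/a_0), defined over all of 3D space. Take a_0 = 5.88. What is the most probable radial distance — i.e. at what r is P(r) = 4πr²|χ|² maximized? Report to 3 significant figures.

Set d/dr [P(r) = 4πr²|χ|²] = 0 and solve for r > 0.
Solving yields r = 3·a_0.
With a_0 = 5.88, the most probable radial distance is 17.64.

r ≈ 17.6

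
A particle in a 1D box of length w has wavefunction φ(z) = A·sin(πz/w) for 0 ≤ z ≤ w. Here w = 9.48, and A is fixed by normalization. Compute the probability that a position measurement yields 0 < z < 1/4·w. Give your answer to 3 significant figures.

P = ∫_{0}^{1/4·w} |φ(z)|² dz.
With A² fixed by ∫|φ|² = 1, i.e. A² = (w/2)^(−1), substitute and integrate.
In terms of u = z/w (A² and the length scale cancel between numerator and denominator), P = [∫_{0}^{1/4} sin(π·u)^2 du] / [∫_{0}^{1} sin(π·u)^2 du].
Using ∫ sin(π·u)^2 du = u/2 - sin(2·π·u)/(4·π), the numerator is 1/8 - 1/(4·π) and the denominator is 1/2.
The result is P = (-2 + π)/(4·π).

P ≈ 0.0908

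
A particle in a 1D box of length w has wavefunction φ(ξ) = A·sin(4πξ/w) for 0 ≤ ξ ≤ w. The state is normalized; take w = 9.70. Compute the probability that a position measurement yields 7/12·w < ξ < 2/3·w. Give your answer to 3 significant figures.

P ≈ 0.152

P = ∫_{7/12·w}^{2/3·w} |φ(ξ)|² dξ.
The normalization integral ∫|φ|²dξ over the whole domain equals w/2·A², and A² cancels in the ratio.
Substituting u = ξ/w, A² and the length scale cancel in the ratio: P = ∫_{7/12}^{2/3} sin(4·π·u)^2 du / ∫_{0}^{1} sin(4·π·u)^2 du.
With ∫ sin(4·π·u)^2 du = u/2 - sin(4·π·u)·cos(4·π·u)/(8·π) + C, the region integral is √(3)/(16·π) + 1/24 and the full one is 1/2.
This works out to P = (√(3)/8 + π/12)/π.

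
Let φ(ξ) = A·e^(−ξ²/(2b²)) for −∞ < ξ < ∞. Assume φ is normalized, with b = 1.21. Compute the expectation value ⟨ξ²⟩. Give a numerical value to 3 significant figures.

⟨ξ²⟩ = ∫ ξ^2 |φ|² dξ over the full domain.
The ratio of the moment integral to the normalization integral gives ⟨ξ²⟩ = b^2/2.
With b = 1.21, ⟨ξ^2⟩ = 0.7321.

⟨ξ^2⟩ ≈ 0.732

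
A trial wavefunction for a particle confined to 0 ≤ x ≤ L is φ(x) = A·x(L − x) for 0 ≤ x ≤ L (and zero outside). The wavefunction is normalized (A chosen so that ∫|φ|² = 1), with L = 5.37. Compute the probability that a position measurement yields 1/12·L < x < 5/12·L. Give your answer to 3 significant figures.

P ≈ 0.342

|φ|² is the probability density, so P = ∫_{1/12·L}^{5/12·L} |φ|² dx.
Since A² = 1/(L^5/30), this is the region integral divided by the full normalization integral.
Let u = x/L; then A² and the length scale cancel, so P = ∫_{1/12}^{5/12} u^2·(1 - u)^2 du ÷ ∫_{0}^{1} u^2·(1 - u)^2 du.
Using ∫ u^2·(1 - u)^2 du = u^3·(6·u^2 - 15·u + 10)/30, the numerator is ≈ 0.011384 and the denominator is 1/30.
This works out to P = 0.3415.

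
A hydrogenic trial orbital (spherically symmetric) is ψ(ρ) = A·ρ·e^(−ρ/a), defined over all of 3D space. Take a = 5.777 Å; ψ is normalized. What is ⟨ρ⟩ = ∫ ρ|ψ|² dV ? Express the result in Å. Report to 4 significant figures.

By definition ⟨ρ⟩ = ∫ ρ |ψ(ρ)|² 4πρ² dρ.
Since the A² factors cancel between numerator and denominator, ⟨ρ⟩ = 5·a/2.
With a = 5.777, ⟨ρ⟩ = 14.443.

⟨ρ⟩ ≈ 14.44 Å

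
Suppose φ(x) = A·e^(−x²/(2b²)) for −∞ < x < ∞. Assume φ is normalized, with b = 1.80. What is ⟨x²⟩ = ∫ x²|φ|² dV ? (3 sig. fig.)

⟨x^2⟩ ≈ 1.62

By definition ⟨x²⟩ = ∫ x^2 |φ(x)|² dx.
Using the Gaussian integral ∫_{−∞}^{∞} e^(−αx²) dx = √(π/α), the ratio of the moment integral to the normalization integral gives ⟨x²⟩ = b^2/2.
Putting b = 1.80 gives 1.620.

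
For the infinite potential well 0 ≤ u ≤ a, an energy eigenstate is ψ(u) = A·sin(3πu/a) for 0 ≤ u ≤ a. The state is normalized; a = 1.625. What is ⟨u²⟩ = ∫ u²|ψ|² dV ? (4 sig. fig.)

⟨u^2⟩ ≈ 0.8653

⟨u²⟩ = ∫ u^2 |ψ|² du over the full domain.
Evaluating both integrals, ⟨u²⟩ = -a^2/(18·π^2) + a^2/3.
Putting a = 1.625 gives 0.86534.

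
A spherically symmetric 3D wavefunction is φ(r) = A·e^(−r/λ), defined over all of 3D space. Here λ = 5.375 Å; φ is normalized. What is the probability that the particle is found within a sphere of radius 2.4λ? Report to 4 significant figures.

P = ∫ |φ|² 4πr² dr over r ≤ 2.4λ.
The full normalization integral is A²·[π·λ^3] = 1, fixing A².
Substituting u = r/λ, A², 4π and the length scale all cancel in the ratio: P = ∫_{0}^{2.4} u^2·e^(-2·u) du / ∫_{0}^{∞} u^2·e^(-2·u) du.
An antiderivative of u^2·e^(-2·u) is -(2·u^2 + 2·u + 1)·e^(-2·u)/4; evaluating from 0 to 2.4 gives 1/4 - 433·e^(-24/5)/100, while the full integral is 1/4.
Taking the ratio yields P = 0.85746.

P ≈ 0.8575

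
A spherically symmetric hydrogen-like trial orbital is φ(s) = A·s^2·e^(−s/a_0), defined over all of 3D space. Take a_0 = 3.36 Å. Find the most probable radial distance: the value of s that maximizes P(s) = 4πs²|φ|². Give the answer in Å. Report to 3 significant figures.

Set d/ds [P(s) = 4πs²|φ|²] = 0 and solve for s > 0.
Solving yields s = 3·a_0.
With a_0 = 3.36, the most probable radial distance is 10.08 Å.

s ≈ 10.1 Å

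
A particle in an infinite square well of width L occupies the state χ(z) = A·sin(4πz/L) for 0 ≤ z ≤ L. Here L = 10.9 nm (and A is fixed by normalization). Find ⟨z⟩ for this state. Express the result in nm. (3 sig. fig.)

The expectation value is the |χ|²-weighted average of z: ∫ z|χ|² dz.
Evaluating both integrals, ⟨z⟩ = L/2.
With L = 10.9, ⟨z⟩ = 5.450.

⟨z⟩ ≈ 5.45 nm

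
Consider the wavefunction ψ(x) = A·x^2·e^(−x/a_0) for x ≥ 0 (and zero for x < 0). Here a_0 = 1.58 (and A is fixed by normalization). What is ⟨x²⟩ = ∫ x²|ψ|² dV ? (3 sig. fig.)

⟨x^2⟩ ≈ 18.7

⟨x²⟩ = ∫ x^2 |ψ|² dx over the full domain.
Using ∫₀^∞ xⁿ e^(−αx) dx = n!/αⁿ⁺¹, since the A² factors cancel between numerator and denominator, ⟨x²⟩ = 15·a_0^2/2.
Putting a_0 = 1.58 gives 18.72.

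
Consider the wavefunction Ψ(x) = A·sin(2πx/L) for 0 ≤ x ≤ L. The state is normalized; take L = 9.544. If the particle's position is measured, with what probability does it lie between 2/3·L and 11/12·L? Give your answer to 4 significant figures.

|Ψ|² is the probability density, so P = ∫_{2/3·L}^{11/12·L} |Ψ|² dx.
The normalization integral ∫|Ψ|²dx over the whole domain equals L/2·A², and A² cancels in the ratio.
Let u = x/L; then A² and the length scale cancel, so P = ∫_{2/3}^{11/12} sin(2·π·u)^2 du ÷ ∫_{0}^{1} sin(2·π·u)^2 du.
An antiderivative of sin(2·π·u)^2 is u/2 - sin(4·π·u)/(8·π); evaluating from 2/3 to 11/12 gives √(3)/(8·π) + 1/8, while the full integral is 1/2.
The result is P = (√(3) + π)/(4·π).

P ≈ 0.3878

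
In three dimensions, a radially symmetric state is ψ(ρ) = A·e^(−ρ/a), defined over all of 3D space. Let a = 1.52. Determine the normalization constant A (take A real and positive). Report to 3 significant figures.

A ≈ 0.301

Require ∫ |ψ|² 4πρ² dρ = 1 over the whole domain.
The angular integral contributes 4π, leaving ∫₀^∞ ρ²|ψ|² dρ.
The integral (without the A² prefactor) comes out to π·a^3.
Setting this equal to 1 gives A² = 1/(π·a^3).
Plugging in a = 1.52 yields A = 0.3011.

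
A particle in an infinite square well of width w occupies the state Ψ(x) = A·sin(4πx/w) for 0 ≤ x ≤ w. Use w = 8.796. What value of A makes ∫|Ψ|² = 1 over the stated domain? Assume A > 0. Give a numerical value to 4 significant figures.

Normalization requires ∫|Ψ|² dx = 1, integrated from 0 to w.
With Ψ = A·sin(4πx/w), the integral evaluates to A²·[w/2].
So A² = (w/2)^(−1).
Substituting w = 8.796 gives A² = 0.22738, so A = 0.47684.

A ≈ 0.4768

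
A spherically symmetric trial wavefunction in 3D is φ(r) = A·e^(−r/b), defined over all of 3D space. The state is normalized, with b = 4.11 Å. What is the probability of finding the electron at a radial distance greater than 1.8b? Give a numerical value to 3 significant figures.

P ≈ 0.303

Integrate the radial probability density 4πr²|φ|² over r > 1.8b.
The full normalization integral is A²·[π·b^3] = 1, fixing A².
Let u = r/b; then A², 4π and the length scale all cancel, so P = ∫_{1.8}^{∞} u^2·e^(-2·u) du ÷ ∫_{0}^{∞} u^2·e^(-2·u) du.
An antiderivative of u^2·e^(-2·u) is -(2·u^2 + 2·u + 1)·e^(-2·u)/4; evaluating from 1.8 to ∞ gives 277·e^(-18/5)/100, while the full integral is 1/4.
The region integral divided by the full integral gives P = 0.3027.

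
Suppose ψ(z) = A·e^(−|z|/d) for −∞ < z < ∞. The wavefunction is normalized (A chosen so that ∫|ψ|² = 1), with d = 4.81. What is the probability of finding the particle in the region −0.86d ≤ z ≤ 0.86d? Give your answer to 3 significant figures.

P = ∫_{−0.86d}^{0.86d} |ψ(z)|² dz.
The normalization integral ∫|ψ|²dz over the whole domain equals d·A², and A² cancels in the ratio.
By symmetry take twice the z ≥ 0 contribution in numerator and denominator; the 2's cancel. Substituting u = z/d, A² and the length scale cancel in the ratio: P = ∫_{0}^{0.86} e^(-2·u) du / ∫_{0}^{∞} e^(-2·u) du.
With ∫ e^(-2·u) du = -e^(-2·u)/2 + C, the region integral is 1/2 - e^(-43/25)/2 and the full one is 1/2.
The result is P = 0.8209.

P ≈ 0.821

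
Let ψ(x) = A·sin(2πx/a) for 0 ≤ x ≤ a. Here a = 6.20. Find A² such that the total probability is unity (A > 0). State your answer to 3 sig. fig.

The normalization condition is ∫|ψ|² dx = 1 from 0 to a.
Using sin²θ = (1 − cos 2θ)/2, the integral (without the A² prefactor) comes out to a/2.
Setting this equal to 1 gives A² = 1/(a/2).
Plugging in a = 6.20 yields A = 0.5680.

A^2 ≈ 0.323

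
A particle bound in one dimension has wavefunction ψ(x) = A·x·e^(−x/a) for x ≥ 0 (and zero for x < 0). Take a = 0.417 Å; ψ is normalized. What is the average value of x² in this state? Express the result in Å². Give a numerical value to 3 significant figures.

⟨x²⟩ = ∫ x^2 |ψ|² dx over the full domain.
Evaluating both integrals, ⟨x²⟩ = 3·a^2.
With a = 0.417, ⟨x^2⟩ = 0.5217.

⟨x^2⟩ ≈ 0.522 Å^2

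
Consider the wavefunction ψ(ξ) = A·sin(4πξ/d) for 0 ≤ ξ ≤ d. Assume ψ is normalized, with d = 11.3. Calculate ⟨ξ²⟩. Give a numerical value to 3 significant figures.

⟨ξ^2⟩ ≈ 42.2

The expectation value is the |ψ|²-weighted average of ξ^2: ∫ ξ^2|ψ|² dξ.
Since the A² factors cancel between numerator and denominator, ⟨ξ²⟩ = -d^2/(32·π^2) + d^2/3.
Putting d = 11.3 gives 42.16.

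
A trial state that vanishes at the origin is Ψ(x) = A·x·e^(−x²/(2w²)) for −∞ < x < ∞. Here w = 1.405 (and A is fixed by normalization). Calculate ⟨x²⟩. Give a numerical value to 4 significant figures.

⟨x^2⟩ ≈ 2.961

⟨x²⟩ = ∫ x^2 |Ψ|² dx over the full domain.
Differentiating ∫e^(−αx²) dx = √(π/α) under α to get the higher moments, the ratio of the moment integral to the normalization integral gives ⟨x²⟩ = 3·w^2/2.
With w = 1.405, ⟨x^2⟩ = 2.9610.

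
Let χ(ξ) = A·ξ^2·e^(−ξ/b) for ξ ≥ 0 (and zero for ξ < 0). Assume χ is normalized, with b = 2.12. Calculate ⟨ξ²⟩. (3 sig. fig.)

The expectation value is the |χ|²-weighted average of ξ^2: ∫ ξ^2|χ|² dξ.
Recall ∫₀^∞ ξ^m e^(−ξ/β) dξ = m!·β^(m+1), the ratio of the moment integral to the normalization integral gives ⟨ξ²⟩ = 15·b^2/2.
Putting b = 2.12 gives 33.71.

⟨ξ^2⟩ ≈ 33.7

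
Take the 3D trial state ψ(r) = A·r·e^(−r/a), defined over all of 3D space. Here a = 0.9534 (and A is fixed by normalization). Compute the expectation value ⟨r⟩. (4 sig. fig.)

By definition ⟨r⟩ = ∫ r |ψ(r)|² 4πr² dr.
Evaluating both integrals, ⟨r⟩ = 5·a/2.
With a = 0.9534, ⟨r⟩ = 2.3835.

⟨r⟩ ≈ 2.384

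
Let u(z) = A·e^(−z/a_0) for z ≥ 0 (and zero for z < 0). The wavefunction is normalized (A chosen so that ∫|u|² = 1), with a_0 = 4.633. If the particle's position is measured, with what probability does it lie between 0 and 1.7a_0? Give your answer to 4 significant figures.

|u|² is the probability density, so P = ∫_{0}^{1.7a_0} |u|² dz.
With A² fixed by ∫|u|² = 1, i.e. A² = (a_0/2)^(−1), substitute and integrate.
Let t = z/a_0; then A² and the length scale cancel, so P = ∫_{0}^{1.7} e^(-2·t) dt ÷ ∫_{0}^{∞} e^(-2·t) dt.
With ∫ e^(-2·t) dt = -e^(-2·t)/2 + C, the region integral is 1/2 - e^(-17/5)/2 and the full one is 1/2.
This works out to P = 0.96663.

P ≈ 0.9666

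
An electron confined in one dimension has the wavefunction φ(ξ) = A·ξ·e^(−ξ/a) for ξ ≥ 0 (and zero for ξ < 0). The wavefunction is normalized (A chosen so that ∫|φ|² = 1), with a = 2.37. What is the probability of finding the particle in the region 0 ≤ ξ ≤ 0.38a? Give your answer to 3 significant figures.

The probability is P = ∫ |φ|² dξ over [0, 0.38a].
The normalization integral ∫|φ|²dξ over the whole domain equals a^3/4·A², and A² cancels in the ratio.
Let u = ξ/a; then A² and the length scale cancel, so P = ∫_{0}^{0.38} u^2·e^(-2·u) du ÷ ∫_{0}^{∞} u^2·e^(-2·u) du.
An antiderivative of u^2·e^(-2·u) is -(2·u^2 + 2·u + 1)·e^(-2·u)/4; evaluating from 0 to 0.38 gives 1/4 - 2561·e^(-19/25)/5000, while the full integral is 1/4.
The result is P = 0.04185.

P ≈ 0.0418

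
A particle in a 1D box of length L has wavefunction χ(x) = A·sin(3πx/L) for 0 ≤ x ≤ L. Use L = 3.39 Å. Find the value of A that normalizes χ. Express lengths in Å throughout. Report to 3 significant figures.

The normalization condition is ∫|χ|² dx = 1 from 0 to L.
With ∫₀^L sin²(nπx/L) dx = L/2, with χ = A·sin(3πx/L), the integral evaluates to A²·[L/2].
Plugging in L = 3.39 yields A = 0.7681.

A ≈ 0.768 Å^(-1/2)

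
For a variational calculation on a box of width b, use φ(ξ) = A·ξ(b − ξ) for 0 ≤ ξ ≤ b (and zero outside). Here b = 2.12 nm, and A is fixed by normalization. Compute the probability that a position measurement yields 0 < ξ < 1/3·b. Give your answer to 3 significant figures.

|φ|² is the probability density, so P = ∫_{0}^{1/3·b} |φ|² dξ.
With A² fixed by ∫|φ|² = 1, i.e. A² = (b^5/30)^(−1), substitute and integrate.
Substituting u = ξ/b, A² and the length scale cancel in the ratio: P = ∫_{0}^{1/3} u^2·(1 - u)^2 du / ∫_{0}^{1} u^2·(1 - u)^2 du.
Using ∫ u^2·(1 - u)^2 du = u^3·(6·u^2 - 15·u + 10)/30, the numerator is 17/2430 and the denominator is 1/30.
This works out to P = 17/81.

P ≈ 0.210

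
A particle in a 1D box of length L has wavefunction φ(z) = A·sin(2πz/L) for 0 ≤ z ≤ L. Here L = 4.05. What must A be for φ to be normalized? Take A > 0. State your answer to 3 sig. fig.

A ≈ 0.703

Require ∫ |φ|² dz = 1 over the whole domain.
∫|φ|² dz = A²·(L/2).
Setting this equal to 1 gives A² = 1/(L/2).
Substituting L = 4.05 gives A² = 0.4938, so A = 0.7027.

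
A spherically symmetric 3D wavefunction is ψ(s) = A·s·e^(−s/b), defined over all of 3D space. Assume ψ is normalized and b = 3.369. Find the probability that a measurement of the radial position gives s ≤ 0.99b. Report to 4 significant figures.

P ≈ 0.05087

P = ∫ |ψ|² 4πs² ds over s ≤ 0.99b.
A² is fixed by ∫₀^∞ 4πs²|ψ|² ds = 1, i.e. A² = (3·π·b^5)^(−1).
In terms of u = s/b (A², 4π and the length scale all cancel between numerator and denominator), P = [∫_{0}^{0.99} u^4·e^(-2·u) du] / [∫_{0}^{∞} u^4·e^(-2·u) du].
With ∫ u^4·e^(-2·u) du = -(u^4/2 + u^3 + 3·u^2/2 + 3·u/2 + 3/4)·e^(-2·u) + C, the region integral is ≈ 0.0381499 and the full one is 3/4.
The region integral divided by the full integral gives P = 0.050867.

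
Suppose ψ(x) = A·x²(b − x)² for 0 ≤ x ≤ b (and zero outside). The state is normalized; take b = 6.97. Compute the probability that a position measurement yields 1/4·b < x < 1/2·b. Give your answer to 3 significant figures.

P ≈ 0.451

P = ∫_{1/4·b}^{1/2·b} |ψ(x)|² dx.
Since A² = 1/(b^9/630), this is the region integral divided by the full normalization integral.
Let u = x/b; then A² and the length scale cancel, so P = ∫_{1/4}^{1/2} u^4·(1 - u)^4 du ÷ ∫_{0}^{1} u^4·(1 - u)^4 du.
An antiderivative of u^4·(1 - u)^4 is u^5·(70·u^4 - 315·u^3 + 540·u^2 - 420·u + 126)/630; evaluating from 1/4 to 1/2 gives ≈ 0.00071599, while the full integral is 1/630.
This works out to P = 0.4511.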